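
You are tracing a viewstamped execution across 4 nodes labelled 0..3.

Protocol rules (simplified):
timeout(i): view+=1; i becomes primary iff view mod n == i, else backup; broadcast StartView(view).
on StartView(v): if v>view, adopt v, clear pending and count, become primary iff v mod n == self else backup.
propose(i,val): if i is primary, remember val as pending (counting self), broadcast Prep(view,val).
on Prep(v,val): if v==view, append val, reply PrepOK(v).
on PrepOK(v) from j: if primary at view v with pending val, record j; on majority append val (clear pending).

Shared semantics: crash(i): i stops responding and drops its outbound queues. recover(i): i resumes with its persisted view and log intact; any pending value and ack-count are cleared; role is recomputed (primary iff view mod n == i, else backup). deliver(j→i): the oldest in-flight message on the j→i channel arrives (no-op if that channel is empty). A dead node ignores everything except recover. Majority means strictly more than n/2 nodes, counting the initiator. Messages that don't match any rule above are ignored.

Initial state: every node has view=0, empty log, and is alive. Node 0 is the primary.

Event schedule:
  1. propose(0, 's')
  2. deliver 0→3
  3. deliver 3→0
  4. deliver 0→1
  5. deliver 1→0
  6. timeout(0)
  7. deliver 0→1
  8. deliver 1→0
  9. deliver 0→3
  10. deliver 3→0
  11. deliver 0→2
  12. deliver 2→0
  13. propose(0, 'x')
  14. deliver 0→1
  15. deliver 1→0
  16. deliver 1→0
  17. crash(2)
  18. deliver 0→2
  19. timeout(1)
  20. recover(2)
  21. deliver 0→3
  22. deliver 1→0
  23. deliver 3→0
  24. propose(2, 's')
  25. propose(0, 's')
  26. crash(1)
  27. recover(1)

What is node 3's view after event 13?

1

[1] propose(0,'s') → ∅
[2] deliver 0→3 → N3(back v0 [s])
[3] deliver 3→0 → ∅
[4] deliver 0→1 → N1(back v0 [s])
[5] deliver 1→0 → N0(prim v0 [s])
[6] timeout(0) → N0(back v1 [s])
[7] deliver 0→1 → N1(prim v1 [s])
[8] deliver 1→0 → ∅
[9] deliver 0→3 → N3(back v1 [s])
[10] deliver 3→0 → ∅
[11] deliver 0→2 → N2(back v0 [s])
[12] deliver 2→0 → ∅
[13] propose(0,'x') → ∅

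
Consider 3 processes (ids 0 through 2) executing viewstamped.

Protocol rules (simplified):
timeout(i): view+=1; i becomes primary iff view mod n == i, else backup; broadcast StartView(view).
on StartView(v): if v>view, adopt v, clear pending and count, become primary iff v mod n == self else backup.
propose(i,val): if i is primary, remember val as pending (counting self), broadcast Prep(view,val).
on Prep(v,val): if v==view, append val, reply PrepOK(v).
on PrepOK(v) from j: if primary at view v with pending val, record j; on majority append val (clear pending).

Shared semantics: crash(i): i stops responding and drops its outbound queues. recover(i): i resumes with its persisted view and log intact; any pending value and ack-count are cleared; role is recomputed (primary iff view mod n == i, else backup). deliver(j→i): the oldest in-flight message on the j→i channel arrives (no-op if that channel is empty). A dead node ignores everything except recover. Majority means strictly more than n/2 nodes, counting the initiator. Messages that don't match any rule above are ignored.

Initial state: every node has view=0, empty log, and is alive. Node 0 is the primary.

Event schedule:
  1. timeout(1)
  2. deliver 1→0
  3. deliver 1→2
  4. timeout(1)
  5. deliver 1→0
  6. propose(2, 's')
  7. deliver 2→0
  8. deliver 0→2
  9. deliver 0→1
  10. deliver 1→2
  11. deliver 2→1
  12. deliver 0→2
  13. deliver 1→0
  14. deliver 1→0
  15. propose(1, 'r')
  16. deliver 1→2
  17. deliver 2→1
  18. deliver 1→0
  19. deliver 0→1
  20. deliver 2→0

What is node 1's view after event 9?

step 1 timeout(1): 1={prim,v=1,log=-}
step 2 deliver 1→0: 0={back,v=1,log=-}
step 3 deliver 1→2: 2={back,v=1,log=-}
step 4 timeout(1): 1={back,v=2,log=-}
step 5 deliver 1→0: 0={back,v=2,log=-}
step 6 propose(2,'s'): —
step 7 deliver 2→0: —
step 8 deliver 0→2: —
step 9 deliver 0→1: —

2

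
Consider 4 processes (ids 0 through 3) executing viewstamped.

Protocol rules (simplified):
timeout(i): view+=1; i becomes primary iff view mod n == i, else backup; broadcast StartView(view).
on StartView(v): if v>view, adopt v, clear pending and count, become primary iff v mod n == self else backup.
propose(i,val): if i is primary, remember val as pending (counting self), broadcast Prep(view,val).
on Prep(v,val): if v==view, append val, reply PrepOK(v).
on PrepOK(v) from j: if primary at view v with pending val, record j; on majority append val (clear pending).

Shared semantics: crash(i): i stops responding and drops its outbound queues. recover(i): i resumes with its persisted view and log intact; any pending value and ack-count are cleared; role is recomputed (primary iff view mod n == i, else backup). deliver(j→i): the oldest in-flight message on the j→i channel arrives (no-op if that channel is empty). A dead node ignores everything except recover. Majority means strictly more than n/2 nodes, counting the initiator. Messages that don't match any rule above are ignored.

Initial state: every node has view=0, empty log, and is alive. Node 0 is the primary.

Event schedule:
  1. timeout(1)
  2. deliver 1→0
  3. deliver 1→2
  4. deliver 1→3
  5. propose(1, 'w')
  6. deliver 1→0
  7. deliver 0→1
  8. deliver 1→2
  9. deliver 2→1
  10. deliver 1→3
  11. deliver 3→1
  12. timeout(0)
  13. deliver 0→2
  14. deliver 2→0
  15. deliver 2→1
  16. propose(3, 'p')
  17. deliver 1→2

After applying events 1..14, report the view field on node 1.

1. timeout(1):  <1:prim v1 ->
2. deliver 1→0:  <0:back v1 ->
3. deliver 1→2:  <2:back v1 ->
4. deliver 1→3:  <3:back v1 ->
5. propose(1,'w'):  nop
6. deliver 1→0:  <0:back v1 w>
7. deliver 0→1:  nop
8. deliver 1→2:  <2:back v1 w>
9. deliver 2→1:  <1:prim v1 w>
10. deliver 1→3:  <3:back v1 w>
11. deliver 3→1:  nop
12. timeout(0):  <0:back v2 w>
13. deliver 0→2:  <2:prim v2 w>
14. deliver 2→0:  nop

1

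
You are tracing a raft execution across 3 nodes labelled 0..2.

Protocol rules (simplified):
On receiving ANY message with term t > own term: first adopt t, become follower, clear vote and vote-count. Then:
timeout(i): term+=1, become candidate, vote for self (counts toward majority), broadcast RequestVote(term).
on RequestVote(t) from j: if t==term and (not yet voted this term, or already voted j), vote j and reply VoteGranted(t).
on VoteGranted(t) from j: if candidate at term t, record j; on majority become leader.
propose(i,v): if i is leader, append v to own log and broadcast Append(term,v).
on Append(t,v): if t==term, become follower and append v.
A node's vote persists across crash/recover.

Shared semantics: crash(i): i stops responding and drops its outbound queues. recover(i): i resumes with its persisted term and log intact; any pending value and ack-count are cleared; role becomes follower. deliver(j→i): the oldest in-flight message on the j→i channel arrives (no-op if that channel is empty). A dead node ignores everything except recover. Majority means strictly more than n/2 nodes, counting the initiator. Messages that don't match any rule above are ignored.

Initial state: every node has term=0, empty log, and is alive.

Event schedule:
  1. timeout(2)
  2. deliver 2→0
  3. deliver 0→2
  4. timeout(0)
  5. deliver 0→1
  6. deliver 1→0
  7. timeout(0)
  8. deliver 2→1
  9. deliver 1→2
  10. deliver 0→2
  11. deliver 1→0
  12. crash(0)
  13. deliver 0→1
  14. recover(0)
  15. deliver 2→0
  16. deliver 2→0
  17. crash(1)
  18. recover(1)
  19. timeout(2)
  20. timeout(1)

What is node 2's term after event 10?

1. timeout(2):  <2:cand t1 ->
2. deliver 2→0:  <0:foll t1 ->
3. deliver 0→2:  <2:lead t1 ->
4. timeout(0):  <0:cand t2 ->
5. deliver 0→1:  <1:foll t2 ->
6. deliver 1→0:  <0:lead t2 ->
7. timeout(0):  <0:cand t3 ->
8. deliver 2→1:  nop
9. deliver 1→2:  nop
10. deliver 0→2:  <2:foll t2 ->

2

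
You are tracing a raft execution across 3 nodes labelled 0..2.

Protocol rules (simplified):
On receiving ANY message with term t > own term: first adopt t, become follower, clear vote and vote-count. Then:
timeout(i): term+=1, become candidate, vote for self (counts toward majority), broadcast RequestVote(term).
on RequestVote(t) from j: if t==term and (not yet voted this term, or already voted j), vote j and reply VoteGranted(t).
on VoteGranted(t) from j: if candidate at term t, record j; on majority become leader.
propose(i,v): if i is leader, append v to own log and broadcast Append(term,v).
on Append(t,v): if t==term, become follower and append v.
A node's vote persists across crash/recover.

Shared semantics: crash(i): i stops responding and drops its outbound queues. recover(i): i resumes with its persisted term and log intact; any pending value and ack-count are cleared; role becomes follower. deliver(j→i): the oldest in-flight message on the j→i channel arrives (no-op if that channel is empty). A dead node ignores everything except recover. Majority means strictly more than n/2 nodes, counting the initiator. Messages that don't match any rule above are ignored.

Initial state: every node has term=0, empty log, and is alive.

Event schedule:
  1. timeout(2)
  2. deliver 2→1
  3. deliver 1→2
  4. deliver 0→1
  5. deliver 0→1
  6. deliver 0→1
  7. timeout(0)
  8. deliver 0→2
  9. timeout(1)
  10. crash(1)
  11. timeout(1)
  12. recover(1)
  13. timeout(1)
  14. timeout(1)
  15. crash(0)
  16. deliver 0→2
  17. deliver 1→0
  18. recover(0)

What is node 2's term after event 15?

1

step 1 timeout(2): 2={cand,t=1,log=-}
step 2 deliver 2→1: 1={foll,t=1,log=-}
step 3 deliver 1→2: 2={lead,t=1,log=-}
step 4 deliver 0→1: —
step 5 deliver 0→1: —
step 6 deliver 0→1: —
step 7 timeout(0): 0={cand,t=1,log=-}
step 8 deliver 0→2: —
step 9 timeout(1): 1={cand,t=2,log=-}
step 10 crash(1): 1={✗cand,t=2,log=-}
step 11 timeout(1): —
step 12 recover(1): 1={foll,t=2,log=-}
step 13 timeout(1): 1={cand,t=3,log=-}
step 14 timeout(1): 1={cand,t=4,log=-}
step 15 crash(0): 0={✗cand,t=1,log=-}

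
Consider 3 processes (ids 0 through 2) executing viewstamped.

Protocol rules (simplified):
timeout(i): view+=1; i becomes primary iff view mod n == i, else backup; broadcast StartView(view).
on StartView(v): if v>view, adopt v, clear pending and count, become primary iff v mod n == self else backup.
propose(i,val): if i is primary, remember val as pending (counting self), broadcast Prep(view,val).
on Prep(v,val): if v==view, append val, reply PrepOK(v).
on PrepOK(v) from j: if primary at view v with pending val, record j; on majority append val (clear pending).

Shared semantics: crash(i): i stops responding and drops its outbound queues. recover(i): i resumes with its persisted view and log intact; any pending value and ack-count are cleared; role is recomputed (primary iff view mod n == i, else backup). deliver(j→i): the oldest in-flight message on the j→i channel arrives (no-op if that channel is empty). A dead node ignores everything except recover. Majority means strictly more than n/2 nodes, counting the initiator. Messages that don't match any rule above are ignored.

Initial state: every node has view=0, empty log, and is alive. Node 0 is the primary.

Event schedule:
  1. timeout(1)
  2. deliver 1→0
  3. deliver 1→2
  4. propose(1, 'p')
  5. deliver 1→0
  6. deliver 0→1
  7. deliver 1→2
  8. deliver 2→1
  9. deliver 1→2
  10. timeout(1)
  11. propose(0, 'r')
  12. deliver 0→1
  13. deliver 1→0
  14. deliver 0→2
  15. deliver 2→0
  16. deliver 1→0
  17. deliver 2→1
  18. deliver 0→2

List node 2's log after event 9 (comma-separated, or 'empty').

p

step 1 timeout(1): 1={prim,v=1,log=-}
step 2 deliver 1→0: 0={back,v=1,log=-}
step 3 deliver 1→2: 2={back,v=1,log=-}
step 4 propose(1,'p'): —
step 5 deliver 1→0: 0={back,v=1,log=p}
step 6 deliver 0→1: 1={prim,v=1,log=p}
step 7 deliver 1→2: 2={back,v=1,log=p}
step 8 deliver 2→1: —
step 9 deliver 1→2: —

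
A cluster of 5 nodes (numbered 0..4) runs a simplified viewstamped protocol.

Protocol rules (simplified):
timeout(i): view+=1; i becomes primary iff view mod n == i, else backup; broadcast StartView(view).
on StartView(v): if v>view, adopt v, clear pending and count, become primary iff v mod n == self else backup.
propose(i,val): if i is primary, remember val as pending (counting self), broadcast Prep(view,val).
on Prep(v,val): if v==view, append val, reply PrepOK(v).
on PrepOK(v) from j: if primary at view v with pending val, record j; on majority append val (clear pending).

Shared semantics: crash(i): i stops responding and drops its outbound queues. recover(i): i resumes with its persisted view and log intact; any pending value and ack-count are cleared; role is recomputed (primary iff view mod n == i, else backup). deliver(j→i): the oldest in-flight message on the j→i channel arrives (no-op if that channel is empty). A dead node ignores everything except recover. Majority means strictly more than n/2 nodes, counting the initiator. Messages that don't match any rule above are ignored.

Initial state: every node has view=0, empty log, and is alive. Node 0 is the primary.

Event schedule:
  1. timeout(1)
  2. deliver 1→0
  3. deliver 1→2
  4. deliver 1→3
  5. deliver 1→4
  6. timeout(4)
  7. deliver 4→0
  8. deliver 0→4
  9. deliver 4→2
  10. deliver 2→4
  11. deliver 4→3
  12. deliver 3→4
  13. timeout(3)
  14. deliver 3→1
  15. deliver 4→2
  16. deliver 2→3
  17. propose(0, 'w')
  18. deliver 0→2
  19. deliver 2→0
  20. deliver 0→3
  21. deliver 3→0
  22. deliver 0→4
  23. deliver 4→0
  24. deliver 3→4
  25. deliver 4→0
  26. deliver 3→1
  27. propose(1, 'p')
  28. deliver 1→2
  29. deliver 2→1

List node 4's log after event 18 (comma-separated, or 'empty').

empty

[1] timeout(1) → N1(prim v1 [-])
[2] deliver 1→0 → N0(back v1 [-])
[3] deliver 1→2 → N2(back v1 [-])
[4] deliver 1→3 → N3(back v1 [-])
[5] deliver 1→4 → N4(back v1 [-])
[6] timeout(4) → N4(back v2 [-])
[7] deliver 4→0 → N0(back v2 [-])
[8] deliver 0→4 → ∅
[9] deliver 4→2 → N2(prim v2 [-])
[10] deliver 2→4 → ∅
[11] deliver 4→3 → N3(back v2 [-])
[12] deliver 3→4 → ∅
[13] timeout(3) → N3(prim v3 [-])
[14] deliver 3→1 → N1(back v3 [-])
[15] deliver 4→2 → ∅
[16] deliver 2→3 → ∅
[17] propose(0,'w') → ∅
[18] deliver 0→2 → ∅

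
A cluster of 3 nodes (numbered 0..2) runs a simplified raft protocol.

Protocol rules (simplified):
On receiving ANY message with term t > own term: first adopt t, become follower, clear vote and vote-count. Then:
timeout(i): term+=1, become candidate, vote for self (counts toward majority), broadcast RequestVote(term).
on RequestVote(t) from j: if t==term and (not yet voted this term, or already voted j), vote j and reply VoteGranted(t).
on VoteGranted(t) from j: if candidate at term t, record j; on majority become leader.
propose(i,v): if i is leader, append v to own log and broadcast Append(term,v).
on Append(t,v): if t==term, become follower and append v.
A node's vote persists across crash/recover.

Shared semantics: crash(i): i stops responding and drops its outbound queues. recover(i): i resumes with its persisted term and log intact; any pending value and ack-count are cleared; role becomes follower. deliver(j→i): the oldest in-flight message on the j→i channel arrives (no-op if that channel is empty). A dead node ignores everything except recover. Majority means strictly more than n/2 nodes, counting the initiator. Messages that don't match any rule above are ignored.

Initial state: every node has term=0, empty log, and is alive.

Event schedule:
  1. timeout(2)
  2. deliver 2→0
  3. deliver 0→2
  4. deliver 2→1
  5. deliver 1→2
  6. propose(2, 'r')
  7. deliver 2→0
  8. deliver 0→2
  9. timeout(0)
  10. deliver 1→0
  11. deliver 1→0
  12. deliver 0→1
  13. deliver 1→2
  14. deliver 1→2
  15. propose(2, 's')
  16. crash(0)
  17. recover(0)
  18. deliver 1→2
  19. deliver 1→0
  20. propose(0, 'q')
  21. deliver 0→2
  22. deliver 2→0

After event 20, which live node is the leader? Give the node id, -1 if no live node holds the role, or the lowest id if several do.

[1] timeout(2) → N2(cand t1 [-])
[2] deliver 2→0 → N0(foll t1 [-])
[3] deliver 0→2 → N2(lead t1 [-])
[4] deliver 2→1 → N1(foll t1 [-])
[5] deliver 1→2 → ∅
[6] propose(2,'r') → N2(lead t1 [r])
[7] deliver 2→0 → N0(foll t1 [r])
[8] deliver 0→2 → ∅
[9] timeout(0) → N0(cand t2 [r])
[10] deliver 1→0 → ∅
[11] deliver 1→0 → ∅
[12] deliver 0→1 → N1(foll t2 [-])
[13] deliver 1→2 → ∅
[14] deliver 1→2 → ∅
[15] propose(2,'s') → N2(lead t1 [r,s])
[16] crash(0) → N0(✗cand t2 [r])
[17] recover(0) → N0(foll t2 [r])
[18] deliver 1→2 → ∅
[19] deliver 1→0 → ∅
[20] propose(0,'q') → ∅

2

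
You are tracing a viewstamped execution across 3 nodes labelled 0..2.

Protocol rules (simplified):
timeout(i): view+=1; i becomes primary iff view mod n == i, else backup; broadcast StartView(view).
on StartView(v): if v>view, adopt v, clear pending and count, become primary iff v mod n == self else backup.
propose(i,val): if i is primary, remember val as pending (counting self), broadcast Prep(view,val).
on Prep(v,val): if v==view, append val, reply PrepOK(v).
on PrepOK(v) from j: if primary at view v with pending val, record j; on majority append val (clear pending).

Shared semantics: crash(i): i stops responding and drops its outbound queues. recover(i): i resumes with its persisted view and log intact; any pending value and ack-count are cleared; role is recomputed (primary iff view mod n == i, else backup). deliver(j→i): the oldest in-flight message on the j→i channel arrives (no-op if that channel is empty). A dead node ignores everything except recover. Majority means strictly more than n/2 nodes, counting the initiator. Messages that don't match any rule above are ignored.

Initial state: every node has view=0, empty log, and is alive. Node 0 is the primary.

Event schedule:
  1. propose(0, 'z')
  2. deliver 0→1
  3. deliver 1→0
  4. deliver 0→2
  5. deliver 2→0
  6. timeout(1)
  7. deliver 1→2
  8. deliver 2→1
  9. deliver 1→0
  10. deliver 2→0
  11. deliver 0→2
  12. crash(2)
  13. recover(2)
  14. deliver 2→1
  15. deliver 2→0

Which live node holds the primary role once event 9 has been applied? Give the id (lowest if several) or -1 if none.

1

step 1 propose(0,'z'): —
step 2 deliver 0→1: 1={back,v=0,log=z}
step 3 deliver 1→0: 0={prim,v=0,log=z}
step 4 deliver 0→2: 2={back,v=0,log=z}
step 5 deliver 2→0: —
step 6 timeout(1): 1={prim,v=1,log=z}
step 7 deliver 1→2: 2={back,v=1,log=z}
step 8 deliver 2→1: —
step 9 deliver 1→0: 0={back,v=1,log=z}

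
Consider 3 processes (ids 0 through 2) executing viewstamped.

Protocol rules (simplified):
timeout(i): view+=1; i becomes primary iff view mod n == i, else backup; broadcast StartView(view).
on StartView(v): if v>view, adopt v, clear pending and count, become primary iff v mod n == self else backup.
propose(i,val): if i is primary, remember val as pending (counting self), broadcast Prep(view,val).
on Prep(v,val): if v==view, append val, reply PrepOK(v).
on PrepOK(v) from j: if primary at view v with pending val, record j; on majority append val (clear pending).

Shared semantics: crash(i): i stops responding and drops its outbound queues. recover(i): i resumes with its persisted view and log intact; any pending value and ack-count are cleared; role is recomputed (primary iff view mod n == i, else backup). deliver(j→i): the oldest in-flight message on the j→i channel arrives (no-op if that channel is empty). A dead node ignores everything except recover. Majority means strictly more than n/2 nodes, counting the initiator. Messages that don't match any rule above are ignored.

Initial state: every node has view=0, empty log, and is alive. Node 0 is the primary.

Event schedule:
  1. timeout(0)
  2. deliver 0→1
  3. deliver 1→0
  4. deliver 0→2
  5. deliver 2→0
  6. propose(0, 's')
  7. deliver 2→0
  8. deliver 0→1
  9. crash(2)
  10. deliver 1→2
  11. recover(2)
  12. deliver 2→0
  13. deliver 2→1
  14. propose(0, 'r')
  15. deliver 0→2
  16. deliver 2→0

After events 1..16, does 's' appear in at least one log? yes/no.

no

e1 timeout(0): 0[back,v=1,-]
e2 deliver 0→1: 1[prim,v=1,-]
e3 deliver 1→0: ·
e4 deliver 0→2: 2[back,v=1,-]
e5 deliver 2→0: ·
e6 propose(0,'s'): ·
e7 deliver 2→0: ·
e8 deliver 0→1: ·
e9 crash(2): 2[✗back,v=1,-]
e10 deliver 1→2: ·
e11 recover(2): 2[back,v=1,-]
e12 deliver 2→0: ·
e13 deliver 2→1: ·
e14 propose(0,'r'): ·
e15 deliver 0→2: ·
e16 deliver 2→0: ·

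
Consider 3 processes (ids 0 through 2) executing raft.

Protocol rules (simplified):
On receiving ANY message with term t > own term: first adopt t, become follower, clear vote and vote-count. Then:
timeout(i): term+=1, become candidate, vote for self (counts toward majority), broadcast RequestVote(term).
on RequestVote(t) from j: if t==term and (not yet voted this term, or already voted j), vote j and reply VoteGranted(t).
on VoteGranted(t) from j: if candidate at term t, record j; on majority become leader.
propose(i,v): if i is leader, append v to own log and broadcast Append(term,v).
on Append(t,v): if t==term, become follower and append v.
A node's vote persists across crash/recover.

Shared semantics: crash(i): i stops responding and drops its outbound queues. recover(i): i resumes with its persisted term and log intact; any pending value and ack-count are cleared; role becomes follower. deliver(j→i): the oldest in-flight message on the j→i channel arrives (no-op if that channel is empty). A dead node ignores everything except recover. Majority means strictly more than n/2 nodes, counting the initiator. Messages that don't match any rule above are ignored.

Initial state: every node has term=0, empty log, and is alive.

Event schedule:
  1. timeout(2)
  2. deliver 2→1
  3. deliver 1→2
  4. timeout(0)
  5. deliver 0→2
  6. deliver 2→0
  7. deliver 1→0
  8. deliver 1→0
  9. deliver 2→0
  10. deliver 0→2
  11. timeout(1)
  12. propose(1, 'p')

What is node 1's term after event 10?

1. timeout(2):  <2:cand t1 ->
2. deliver 2→1:  <1:foll t1 ->
3. deliver 1→2:  <2:lead t1 ->
4. timeout(0):  <0:cand t1 ->
5. deliver 0→2:  nop
6. deliver 2→0:  nop
7. deliver 1→0:  nop
8. deliver 1→0:  nop
9. deliver 2→0:  nop
10. deliver 0→2:  nop

1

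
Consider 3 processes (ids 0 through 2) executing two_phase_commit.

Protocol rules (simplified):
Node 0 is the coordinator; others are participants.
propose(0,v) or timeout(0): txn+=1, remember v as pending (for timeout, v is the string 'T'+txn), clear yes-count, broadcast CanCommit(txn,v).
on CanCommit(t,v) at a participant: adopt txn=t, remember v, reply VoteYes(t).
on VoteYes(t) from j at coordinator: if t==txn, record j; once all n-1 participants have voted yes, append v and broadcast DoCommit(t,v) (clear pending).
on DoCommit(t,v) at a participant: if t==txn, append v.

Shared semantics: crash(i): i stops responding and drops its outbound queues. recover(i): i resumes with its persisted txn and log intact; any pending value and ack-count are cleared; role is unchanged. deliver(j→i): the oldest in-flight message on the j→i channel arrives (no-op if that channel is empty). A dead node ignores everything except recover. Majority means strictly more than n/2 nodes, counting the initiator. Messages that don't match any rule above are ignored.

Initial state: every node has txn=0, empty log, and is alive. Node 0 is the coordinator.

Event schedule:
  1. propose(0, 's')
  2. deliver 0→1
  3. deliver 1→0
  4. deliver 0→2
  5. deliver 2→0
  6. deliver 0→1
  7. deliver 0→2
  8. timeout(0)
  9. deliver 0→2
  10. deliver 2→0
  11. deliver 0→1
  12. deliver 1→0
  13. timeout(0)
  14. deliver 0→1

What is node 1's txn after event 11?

1. propose(0,'s'):  <0:coor t1 ->
2. deliver 0→1:  <1:part t1 ->
3. deliver 1→0:  nop
4. deliver 0→2:  <2:part t1 ->
5. deliver 2→0:  <0:coor t1 s>
6. deliver 0→1:  <1:part t1 s>
7. deliver 0→2:  <2:part t1 s>
8. timeout(0):  <0:coor t2 s>
9. deliver 0→2:  <2:part t2 s>
10. deliver 2→0:  nop
11. deliver 0→1:  <1:part t2 s>

2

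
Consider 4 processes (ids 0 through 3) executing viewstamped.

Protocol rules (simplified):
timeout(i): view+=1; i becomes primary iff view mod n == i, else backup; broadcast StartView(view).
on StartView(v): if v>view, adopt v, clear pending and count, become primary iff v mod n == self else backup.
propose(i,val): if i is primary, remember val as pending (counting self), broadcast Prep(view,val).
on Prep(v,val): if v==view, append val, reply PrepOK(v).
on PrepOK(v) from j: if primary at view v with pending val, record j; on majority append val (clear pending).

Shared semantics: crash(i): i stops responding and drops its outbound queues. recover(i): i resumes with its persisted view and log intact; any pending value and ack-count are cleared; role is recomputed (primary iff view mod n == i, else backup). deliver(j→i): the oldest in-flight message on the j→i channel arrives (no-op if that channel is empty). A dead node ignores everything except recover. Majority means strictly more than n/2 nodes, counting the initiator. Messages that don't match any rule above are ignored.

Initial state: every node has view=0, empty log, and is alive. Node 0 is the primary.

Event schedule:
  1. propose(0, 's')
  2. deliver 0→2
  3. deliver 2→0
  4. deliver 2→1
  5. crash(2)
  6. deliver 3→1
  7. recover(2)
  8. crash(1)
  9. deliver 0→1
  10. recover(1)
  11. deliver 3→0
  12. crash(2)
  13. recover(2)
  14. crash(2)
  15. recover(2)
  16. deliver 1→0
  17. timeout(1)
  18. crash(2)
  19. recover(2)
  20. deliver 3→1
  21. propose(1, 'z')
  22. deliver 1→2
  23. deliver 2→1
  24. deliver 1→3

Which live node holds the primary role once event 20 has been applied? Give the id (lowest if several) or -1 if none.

0

after 1 — propose(0,'s'): ·
after 2 — deliver 0→2: n2:back/v0/[s]
after 3 — deliver 2→0: ·
after 4 — deliver 2→1: ·
after 5 — crash(2): n2:✗back/v0/[s]
after 6 — deliver 3→1: ·
after 7 — recover(2): n2:back/v0/[s]
after 8 — crash(1): n1:✗back/v0/[-]
after 9 — deliver 0→1: ·
after 10 — recover(1): n1:back/v0/[-]
after 11 — deliver 3→0: ·
after 12 — crash(2): n2:✗back/v0/[s]
after 13 — recover(2): n2:back/v0/[s]
after 14 — crash(2): n2:✗back/v0/[s]
after 15 — recover(2): n2:back/v0/[s]
after 16 — deliver 1→0: ·
after 17 — timeout(1): n1:prim/v1/[-]
after 18 — crash(2): n2:✗back/v0/[s]
after 19 — recover(2): n2:back/v0/[s]
after 20 — deliver 3→1: ·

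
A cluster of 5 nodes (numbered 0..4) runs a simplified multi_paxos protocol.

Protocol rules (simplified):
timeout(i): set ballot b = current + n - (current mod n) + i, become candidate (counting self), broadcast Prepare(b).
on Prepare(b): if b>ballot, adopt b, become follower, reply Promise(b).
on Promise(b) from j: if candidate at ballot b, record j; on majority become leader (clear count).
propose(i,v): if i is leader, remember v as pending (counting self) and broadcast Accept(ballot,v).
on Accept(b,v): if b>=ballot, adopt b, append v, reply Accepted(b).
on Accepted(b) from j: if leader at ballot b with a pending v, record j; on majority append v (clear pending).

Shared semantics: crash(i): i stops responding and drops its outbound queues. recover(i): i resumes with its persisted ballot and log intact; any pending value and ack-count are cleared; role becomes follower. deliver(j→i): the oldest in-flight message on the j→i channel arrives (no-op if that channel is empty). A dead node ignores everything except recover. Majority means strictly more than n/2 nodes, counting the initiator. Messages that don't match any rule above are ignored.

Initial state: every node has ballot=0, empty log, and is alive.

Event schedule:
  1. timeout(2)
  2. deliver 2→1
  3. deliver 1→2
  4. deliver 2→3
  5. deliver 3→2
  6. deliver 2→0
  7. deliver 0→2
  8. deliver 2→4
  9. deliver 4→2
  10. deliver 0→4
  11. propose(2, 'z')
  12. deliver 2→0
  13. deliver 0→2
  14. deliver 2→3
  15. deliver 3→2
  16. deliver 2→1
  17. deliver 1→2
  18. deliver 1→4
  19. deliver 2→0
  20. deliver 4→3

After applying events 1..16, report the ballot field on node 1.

7

1. timeout(2):  <2:cand b7 ->
2. deliver 2→1:  <1:foll b7 ->
3. deliver 1→2:  nop
4. deliver 2→3:  <3:foll b7 ->
5. deliver 3→2:  <2:lead b7 ->
6. deliver 2→0:  <0:foll b7 ->
7. deliver 0→2:  nop
8. deliver 2→4:  <4:foll b7 ->
9. deliver 4→2:  nop
10. deliver 0→4:  nop
11. propose(2,'z'):  nop
12. deliver 2→0:  <0:foll b7 z>
13. deliver 0→2:  nop
14. deliver 2→3:  <3:foll b7 z>
15. deliver 3→2:  <2:lead b7 z>
16. deliver 2→1:  <1:foll b7 z>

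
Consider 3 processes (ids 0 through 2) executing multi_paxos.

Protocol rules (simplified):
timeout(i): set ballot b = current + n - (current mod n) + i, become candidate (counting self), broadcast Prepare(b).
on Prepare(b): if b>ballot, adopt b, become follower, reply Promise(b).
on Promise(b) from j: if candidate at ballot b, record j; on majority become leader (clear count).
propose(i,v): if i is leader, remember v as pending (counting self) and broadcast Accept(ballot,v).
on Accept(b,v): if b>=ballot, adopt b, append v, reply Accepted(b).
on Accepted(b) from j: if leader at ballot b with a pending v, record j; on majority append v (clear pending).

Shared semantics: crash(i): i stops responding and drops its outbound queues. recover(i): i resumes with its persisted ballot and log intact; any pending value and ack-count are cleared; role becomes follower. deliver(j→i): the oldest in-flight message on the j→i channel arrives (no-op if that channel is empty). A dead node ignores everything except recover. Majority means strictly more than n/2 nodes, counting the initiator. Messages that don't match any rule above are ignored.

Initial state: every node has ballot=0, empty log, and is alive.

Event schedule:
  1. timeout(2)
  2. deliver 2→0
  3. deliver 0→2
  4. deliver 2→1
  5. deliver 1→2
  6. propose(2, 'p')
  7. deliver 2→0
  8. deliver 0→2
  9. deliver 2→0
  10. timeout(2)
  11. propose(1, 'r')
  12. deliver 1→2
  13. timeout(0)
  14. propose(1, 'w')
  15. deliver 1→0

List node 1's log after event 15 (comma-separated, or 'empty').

empty

after 1 — timeout(2): n2:cand/b5/[-]
after 2 — deliver 2→0: n0:foll/b5/[-]
after 3 — deliver 0→2: n2:lead/b5/[-]
after 4 — deliver 2→1: n1:foll/b5/[-]
after 5 — deliver 1→2: ·
after 6 — propose(2,'p'): ·
after 7 — deliver 2→0: n0:foll/b5/[p]
after 8 — deliver 0→2: n2:lead/b5/[p]
after 9 — deliver 2→0: ·
after 10 — timeout(2): n2:cand/b8/[p]
after 11 — propose(1,'r'): ·
after 12 — deliver 1→2: ·
after 13 — timeout(0): n0:cand/b6/[p]
after 14 — propose(1,'w'): ·
after 15 — deliver 1→0: ·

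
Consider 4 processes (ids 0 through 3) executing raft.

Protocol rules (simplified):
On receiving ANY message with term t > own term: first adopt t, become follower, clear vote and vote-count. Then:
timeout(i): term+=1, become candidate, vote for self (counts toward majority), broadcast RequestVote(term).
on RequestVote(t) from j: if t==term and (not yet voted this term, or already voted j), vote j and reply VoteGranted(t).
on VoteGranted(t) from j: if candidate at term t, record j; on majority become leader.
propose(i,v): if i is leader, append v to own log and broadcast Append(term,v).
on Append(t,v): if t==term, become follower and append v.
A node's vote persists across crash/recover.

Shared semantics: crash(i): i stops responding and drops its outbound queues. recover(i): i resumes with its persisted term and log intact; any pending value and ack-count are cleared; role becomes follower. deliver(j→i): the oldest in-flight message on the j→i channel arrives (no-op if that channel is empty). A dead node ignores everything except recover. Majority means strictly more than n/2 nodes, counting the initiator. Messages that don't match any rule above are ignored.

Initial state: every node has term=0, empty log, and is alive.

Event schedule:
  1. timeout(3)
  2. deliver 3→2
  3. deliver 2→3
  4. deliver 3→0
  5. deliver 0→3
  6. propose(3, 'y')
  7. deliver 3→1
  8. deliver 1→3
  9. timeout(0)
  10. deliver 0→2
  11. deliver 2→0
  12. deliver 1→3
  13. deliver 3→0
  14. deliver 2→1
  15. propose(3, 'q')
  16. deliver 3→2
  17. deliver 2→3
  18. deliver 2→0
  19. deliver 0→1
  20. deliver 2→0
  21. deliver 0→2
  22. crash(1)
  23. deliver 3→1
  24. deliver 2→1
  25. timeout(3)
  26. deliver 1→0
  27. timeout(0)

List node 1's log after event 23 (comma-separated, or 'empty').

[1] timeout(3) → N3(cand t1 [-])
[2] deliver 3→2 → N2(foll t1 [-])
[3] deliver 2→3 → ∅
[4] deliver 3→0 → N0(foll t1 [-])
[5] deliver 0→3 → N3(lead t1 [-])
[6] propose(3,'y') → N3(lead t1 [y])
[7] deliver 3→1 → N1(foll t1 [-])
[8] deliver 1→3 → ∅
[9] timeout(0) → N0(cand t2 [-])
[10] deliver 0→2 → N2(foll t2 [-])
[11] deliver 2→0 → ∅
[12] deliver 1→3 → ∅
[13] deliver 3→0 → ∅
[14] deliver 2→1 → ∅
[15] propose(3,'q') → N3(lead t1 [y,q])
[16] deliver 3→2 → ∅
[17] deliver 2→3 → ∅
[18] deliver 2→0 → ∅
[19] deliver 0→1 → N1(foll t2 [-])
[20] deliver 2→0 → ∅
[21] deliver 0→2 → ∅
[22] crash(1) → N1(✗foll t2 [-])
[23] deliver 3→1 → ∅

empty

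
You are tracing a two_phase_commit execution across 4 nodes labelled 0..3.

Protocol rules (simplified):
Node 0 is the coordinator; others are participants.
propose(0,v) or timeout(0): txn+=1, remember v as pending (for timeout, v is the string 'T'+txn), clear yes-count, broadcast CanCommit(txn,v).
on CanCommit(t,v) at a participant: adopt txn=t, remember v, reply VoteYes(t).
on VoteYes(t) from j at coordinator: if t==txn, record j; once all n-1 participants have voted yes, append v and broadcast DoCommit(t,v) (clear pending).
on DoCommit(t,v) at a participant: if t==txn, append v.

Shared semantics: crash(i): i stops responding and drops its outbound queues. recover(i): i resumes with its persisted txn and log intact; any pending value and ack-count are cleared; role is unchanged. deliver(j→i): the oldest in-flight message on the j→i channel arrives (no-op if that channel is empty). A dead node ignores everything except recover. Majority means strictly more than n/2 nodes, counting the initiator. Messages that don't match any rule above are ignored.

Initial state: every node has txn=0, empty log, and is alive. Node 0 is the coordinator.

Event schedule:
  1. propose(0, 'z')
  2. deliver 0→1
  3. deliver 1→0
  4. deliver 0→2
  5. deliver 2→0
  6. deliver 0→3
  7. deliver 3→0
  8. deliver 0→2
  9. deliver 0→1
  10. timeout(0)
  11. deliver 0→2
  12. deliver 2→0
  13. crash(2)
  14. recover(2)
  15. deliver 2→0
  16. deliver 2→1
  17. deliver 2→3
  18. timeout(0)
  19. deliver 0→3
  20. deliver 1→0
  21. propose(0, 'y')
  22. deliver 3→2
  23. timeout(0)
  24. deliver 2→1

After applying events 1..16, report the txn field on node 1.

1

[1] propose(0,'z') → N0(coor t1 [-])
[2] deliver 0→1 → N1(part t1 [-])
[3] deliver 1→0 → ∅
[4] deliver 0→2 → N2(part t1 [-])
[5] deliver 2→0 → ∅
[6] deliver 0→3 → N3(part t1 [-])
[7] deliver 3→0 → N0(coor t1 [z])
[8] deliver 0→2 → N2(part t1 [z])
[9] deliver 0→1 → N1(part t1 [z])
[10] timeout(0) → N0(coor t2 [z])
[11] deliver 0→2 → N2(part t2 [z])
[12] deliver 2→0 → ∅
[13] crash(2) → N2(✗part t2 [z])
[14] recover(2) → N2(part t2 [z])
[15] deliver 2→0 → ∅
[16] deliver 2→1 → ∅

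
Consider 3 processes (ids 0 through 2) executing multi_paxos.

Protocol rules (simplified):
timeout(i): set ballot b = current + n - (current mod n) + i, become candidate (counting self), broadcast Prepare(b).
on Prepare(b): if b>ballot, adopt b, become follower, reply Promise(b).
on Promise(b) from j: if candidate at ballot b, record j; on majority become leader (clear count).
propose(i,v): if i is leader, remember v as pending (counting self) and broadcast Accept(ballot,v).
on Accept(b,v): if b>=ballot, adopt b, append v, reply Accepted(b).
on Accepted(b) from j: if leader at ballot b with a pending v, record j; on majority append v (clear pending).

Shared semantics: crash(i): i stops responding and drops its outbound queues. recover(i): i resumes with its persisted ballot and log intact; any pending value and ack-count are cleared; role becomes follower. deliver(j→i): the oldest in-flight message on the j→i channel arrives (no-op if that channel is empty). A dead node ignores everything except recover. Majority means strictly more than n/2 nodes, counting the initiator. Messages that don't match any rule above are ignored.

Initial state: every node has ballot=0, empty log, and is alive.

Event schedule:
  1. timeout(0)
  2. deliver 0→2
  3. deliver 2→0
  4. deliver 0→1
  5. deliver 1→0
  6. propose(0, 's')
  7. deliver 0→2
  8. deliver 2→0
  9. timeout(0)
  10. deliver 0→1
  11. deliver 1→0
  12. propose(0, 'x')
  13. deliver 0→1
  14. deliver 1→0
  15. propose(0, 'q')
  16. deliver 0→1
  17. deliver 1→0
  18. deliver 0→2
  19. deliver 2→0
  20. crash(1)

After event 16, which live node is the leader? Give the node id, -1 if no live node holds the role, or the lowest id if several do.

step 1 timeout(0): 0={cand,b=3,log=-}
step 2 deliver 0→2: 2={foll,b=3,log=-}
step 3 deliver 2→0: 0={lead,b=3,log=-}
step 4 deliver 0→1: 1={foll,b=3,log=-}
step 5 deliver 1→0: —
step 6 propose(0,'s'): —
step 7 deliver 0→2: 2={foll,b=3,log=s}
step 8 deliver 2→0: 0={lead,b=3,log=s}
step 9 timeout(0): 0={cand,b=6,log=s}
step 10 deliver 0→1: 1={foll,b=3,log=s}
step 11 deliver 1→0: —
step 12 propose(0,'x'): —
step 13 deliver 0→1: 1={foll,b=6,log=s}
step 14 deliver 1→0: 0={lead,b=6,log=s}
step 15 propose(0,'q'): —
step 16 deliver 0→1: 1={foll,b=6,log=s,q}

0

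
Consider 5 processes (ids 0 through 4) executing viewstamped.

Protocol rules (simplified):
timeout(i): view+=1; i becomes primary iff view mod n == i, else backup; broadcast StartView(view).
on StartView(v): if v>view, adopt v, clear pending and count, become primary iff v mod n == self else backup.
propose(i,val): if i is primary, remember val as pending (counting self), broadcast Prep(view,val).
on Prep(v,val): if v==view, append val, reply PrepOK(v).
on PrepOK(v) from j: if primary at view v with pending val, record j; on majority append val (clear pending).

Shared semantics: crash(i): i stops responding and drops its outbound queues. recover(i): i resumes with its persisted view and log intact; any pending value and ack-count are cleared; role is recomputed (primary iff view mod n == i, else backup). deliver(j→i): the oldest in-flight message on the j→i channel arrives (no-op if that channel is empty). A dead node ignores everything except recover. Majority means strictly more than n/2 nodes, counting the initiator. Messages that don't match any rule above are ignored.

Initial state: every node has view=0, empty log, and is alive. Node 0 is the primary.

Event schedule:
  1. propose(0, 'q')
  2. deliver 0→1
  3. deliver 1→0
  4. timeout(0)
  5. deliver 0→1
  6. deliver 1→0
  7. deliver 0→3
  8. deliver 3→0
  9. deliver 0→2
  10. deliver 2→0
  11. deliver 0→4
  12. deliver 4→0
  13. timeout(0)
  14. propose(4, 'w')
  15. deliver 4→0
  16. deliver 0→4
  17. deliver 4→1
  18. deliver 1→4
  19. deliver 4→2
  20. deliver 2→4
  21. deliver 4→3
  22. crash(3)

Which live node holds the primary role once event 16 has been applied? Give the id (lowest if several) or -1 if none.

[1] propose(0,'q') → ∅
[2] deliver 0→1 → N1(back v0 [q])
[3] deliver 1→0 → ∅
[4] timeout(0) → N0(back v1 [-])
[5] deliver 0→1 → N1(prim v1 [q])
[6] deliver 1→0 → ∅
[7] deliver 0→3 → N3(back v0 [q])
[8] deliver 3→0 → ∅
[9] deliver 0→2 → N2(back v0 [q])
[10] deliver 2→0 → ∅
[11] deliver 0→4 → N4(back v0 [q])
[12] deliver 4→0 → ∅
[13] timeout(0) → N0(back v2 [-])
[14] propose(4,'w') → ∅
[15] deliver 4→0 → ∅
[16] deliver 0→4 → N4(back v1 [q])

1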